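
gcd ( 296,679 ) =1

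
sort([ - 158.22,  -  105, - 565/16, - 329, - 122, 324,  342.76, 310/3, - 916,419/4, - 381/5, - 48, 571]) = [  -  916, - 329,-158.22, - 122, - 105, - 381/5, - 48, - 565/16, 310/3, 419/4,324, 342.76,571]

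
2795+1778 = 4573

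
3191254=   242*13187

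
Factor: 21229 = 13^1*23^1*71^1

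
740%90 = 20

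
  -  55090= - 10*5509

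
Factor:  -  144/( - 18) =2^3 = 8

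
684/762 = 114/127=0.90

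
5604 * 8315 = 46597260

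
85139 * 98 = 8343622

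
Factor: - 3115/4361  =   - 5^1*7^( - 1) = - 5/7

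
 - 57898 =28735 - 86633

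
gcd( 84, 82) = 2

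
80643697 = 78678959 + 1964738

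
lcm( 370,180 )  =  6660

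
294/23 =294/23 = 12.78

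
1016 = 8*127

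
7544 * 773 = 5831512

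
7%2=1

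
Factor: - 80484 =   -  2^2 *3^1 *19^1*353^1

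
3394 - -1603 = 4997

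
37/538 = 37/538  =  0.07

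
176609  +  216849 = 393458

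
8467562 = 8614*983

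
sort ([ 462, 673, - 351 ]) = [ - 351, 462 , 673 ] 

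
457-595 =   -  138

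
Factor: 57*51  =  3^2  *17^1*19^1= 2907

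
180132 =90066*2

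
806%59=39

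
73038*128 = 9348864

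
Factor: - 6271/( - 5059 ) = 5059^(-1 ) * 6271^1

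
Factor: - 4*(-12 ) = 2^4*3^1 = 48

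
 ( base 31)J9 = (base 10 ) 598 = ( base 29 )ki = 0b1001010110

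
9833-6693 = 3140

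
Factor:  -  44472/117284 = -2^1*3^1*17^1*269^(-1) =- 102/269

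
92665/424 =92665/424 = 218.55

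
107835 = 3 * 35945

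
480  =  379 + 101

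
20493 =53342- 32849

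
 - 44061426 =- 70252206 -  - 26190780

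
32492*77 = 2501884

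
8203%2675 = 178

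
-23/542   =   - 1 + 519/542 = - 0.04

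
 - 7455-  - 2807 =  - 4648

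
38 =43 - 5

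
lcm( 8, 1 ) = 8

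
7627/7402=1 + 225/7402 = 1.03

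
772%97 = 93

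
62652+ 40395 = 103047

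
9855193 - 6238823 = 3616370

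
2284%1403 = 881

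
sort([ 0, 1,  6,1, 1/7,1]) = [ 0,1/7, 1, 1, 1, 6]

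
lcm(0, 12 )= 0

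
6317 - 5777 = 540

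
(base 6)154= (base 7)130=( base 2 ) 1000110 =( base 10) 70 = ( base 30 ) 2A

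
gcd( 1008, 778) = 2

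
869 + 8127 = 8996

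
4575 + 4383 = 8958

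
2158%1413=745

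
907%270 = 97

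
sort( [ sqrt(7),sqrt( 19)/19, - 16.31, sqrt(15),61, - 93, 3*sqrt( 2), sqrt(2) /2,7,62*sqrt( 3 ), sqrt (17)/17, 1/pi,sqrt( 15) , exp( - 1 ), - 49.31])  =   [ - 93 , - 49.31,  -  16.31,sqrt(19)/19, sqrt ( 17)/17, 1/pi, exp( - 1 ), sqrt( 2 )/2, sqrt(7 ) , sqrt( 15), sqrt(15), 3* sqrt(2), 7,  61, 62  *sqrt(3) ]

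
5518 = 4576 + 942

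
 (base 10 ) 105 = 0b1101001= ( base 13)81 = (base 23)4d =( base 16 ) 69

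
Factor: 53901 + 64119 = 2^2*3^1*5^1*7^1*281^1 = 118020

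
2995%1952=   1043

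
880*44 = 38720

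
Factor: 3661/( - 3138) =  - 7/6 =-2^( - 1)*3^(- 1 )*7^1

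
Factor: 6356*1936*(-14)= - 2^7*7^2*11^2*227^1 = -172273024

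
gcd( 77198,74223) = 1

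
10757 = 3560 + 7197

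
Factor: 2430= 2^1*3^5*5^1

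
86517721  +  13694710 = 100212431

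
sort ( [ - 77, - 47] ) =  [ - 77, - 47]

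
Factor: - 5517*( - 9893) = 54579681 = 3^2*13^1 * 613^1*761^1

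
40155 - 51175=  - 11020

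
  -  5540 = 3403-8943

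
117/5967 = 1/51 =0.02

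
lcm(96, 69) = 2208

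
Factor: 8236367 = 19^1*41^1*97^1*109^1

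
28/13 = 28/13 = 2.15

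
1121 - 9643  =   - 8522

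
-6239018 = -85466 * 73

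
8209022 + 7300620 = 15509642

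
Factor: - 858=-2^1*3^1*11^1 * 13^1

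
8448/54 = 156 + 4/9= 156.44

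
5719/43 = 133 = 133.00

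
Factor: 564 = 2^2*3^1 * 47^1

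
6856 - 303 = 6553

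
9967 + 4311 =14278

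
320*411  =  131520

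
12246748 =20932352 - 8685604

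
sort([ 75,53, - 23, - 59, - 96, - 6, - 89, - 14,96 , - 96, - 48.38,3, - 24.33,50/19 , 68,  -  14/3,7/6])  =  [ - 96, - 96, - 89, -59, - 48.38, - 24.33, - 23, - 14, - 6, - 14/3,7/6,50/19,  3, 53,68,75,96] 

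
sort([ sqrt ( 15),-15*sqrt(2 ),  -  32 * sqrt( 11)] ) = [  -  32*sqrt(11), - 15* sqrt( 2), sqrt( 15 )]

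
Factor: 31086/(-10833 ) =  -2^1*3^1*11^1*23^( -1)  =  - 66/23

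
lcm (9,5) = 45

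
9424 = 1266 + 8158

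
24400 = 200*122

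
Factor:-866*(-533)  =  2^1 * 13^1 * 41^1*433^1 =461578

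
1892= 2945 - 1053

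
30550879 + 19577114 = 50127993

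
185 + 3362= 3547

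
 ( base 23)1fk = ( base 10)894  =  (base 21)20C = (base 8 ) 1576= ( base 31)sq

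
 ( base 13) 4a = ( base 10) 62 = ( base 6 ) 142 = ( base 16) 3E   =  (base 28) 26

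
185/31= 185/31 = 5.97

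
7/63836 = 7/63836 = 0.00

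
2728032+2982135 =5710167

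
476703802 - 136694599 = 340009203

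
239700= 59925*4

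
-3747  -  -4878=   1131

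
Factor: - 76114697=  - 6007^1*12671^1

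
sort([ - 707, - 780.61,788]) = [ - 780.61, - 707,  788]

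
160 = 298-138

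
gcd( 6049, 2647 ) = 1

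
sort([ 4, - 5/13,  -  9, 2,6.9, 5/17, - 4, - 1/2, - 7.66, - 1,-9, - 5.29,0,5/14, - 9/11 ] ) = [ - 9,-9,  -  7.66,-5.29,-4, - 1,-9/11, -1/2, - 5/13,0,  5/17, 5/14,2, 4, 6.9 ] 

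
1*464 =464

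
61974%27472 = 7030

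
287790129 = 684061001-396270872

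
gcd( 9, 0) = 9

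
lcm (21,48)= 336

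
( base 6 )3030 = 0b1010011010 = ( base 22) 186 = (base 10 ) 666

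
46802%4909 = 2621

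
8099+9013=17112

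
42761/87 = 42761/87 = 491.51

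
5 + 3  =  8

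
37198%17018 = 3162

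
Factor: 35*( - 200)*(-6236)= 2^5*5^3* 7^1 * 1559^1= 43652000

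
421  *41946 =17659266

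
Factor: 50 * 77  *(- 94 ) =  - 361900= -2^2*5^2*7^1*11^1*47^1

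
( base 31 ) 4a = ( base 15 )8e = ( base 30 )4E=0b10000110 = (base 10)134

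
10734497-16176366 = -5441869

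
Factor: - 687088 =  - 2^4*42943^1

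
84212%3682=3208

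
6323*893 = 5646439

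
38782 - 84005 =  - 45223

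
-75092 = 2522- 77614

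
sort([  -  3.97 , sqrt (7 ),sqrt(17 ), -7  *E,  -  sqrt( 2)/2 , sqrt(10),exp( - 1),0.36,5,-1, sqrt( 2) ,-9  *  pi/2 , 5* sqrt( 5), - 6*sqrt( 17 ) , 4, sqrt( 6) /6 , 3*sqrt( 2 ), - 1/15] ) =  [-6*sqrt( 17 ),  -  7 * E, - 9 * pi/2, - 3.97,-1,-sqrt( 2 ) /2, - 1/15,0.36,exp( - 1 ), sqrt(6)/6,sqrt ( 2 ),sqrt( 7 ),sqrt(10 ),4, sqrt( 17 ), 3*sqrt( 2 ), 5,5*sqrt( 5) ] 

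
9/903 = 3/301 = 0.01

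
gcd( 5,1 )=1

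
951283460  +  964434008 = 1915717468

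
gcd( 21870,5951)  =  1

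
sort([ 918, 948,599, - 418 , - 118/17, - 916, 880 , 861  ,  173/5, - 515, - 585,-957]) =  [ - 957, - 916,-585, - 515, - 418, - 118/17,  173/5 , 599, 861,880,918,948]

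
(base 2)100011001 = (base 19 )EF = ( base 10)281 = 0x119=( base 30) 9b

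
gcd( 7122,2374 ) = 2374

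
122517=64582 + 57935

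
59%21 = 17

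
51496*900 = 46346400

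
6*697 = 4182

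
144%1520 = 144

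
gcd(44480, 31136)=4448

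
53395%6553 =971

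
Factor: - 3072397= - 151^1 * 20347^1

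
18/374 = 9/187 =0.05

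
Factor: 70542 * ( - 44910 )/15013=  - 3168041220/15013 = -2^2*3^4*5^1*499^1*3919^1*15013^( - 1)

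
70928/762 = 35464/381=93.08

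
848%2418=848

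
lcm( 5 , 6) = 30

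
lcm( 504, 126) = 504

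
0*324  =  0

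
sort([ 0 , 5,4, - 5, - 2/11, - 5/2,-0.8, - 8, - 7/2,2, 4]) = [ - 8,-5, - 7/2, - 5/2,-0.8, - 2/11, 0, 2,4,4,5 ]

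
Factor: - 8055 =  - 3^2*5^1*179^1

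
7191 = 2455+4736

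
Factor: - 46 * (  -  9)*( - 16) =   -  6624= - 2^5*3^2*23^1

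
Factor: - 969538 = -2^1*484769^1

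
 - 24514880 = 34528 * ( - 710)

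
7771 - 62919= - 55148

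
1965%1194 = 771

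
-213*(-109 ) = 23217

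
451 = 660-209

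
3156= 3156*1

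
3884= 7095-3211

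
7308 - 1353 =5955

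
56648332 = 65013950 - 8365618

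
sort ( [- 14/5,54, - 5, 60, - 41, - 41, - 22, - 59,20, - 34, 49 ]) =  [ - 59, -41, -41,-34,-22,- 5, - 14/5,20,49,54, 60 ]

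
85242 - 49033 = 36209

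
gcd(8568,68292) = 252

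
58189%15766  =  10891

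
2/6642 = 1/3321 =0.00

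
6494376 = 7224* 899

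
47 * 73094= 3435418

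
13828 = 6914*2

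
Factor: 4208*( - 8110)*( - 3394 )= 2^6*5^1 *263^1*811^1*1697^1 = 115826630720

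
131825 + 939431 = 1071256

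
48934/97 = 48934/97=504.47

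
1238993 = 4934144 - 3695151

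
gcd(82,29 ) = 1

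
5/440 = 1/88 = 0.01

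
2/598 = 1/299 = 0.00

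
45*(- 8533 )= - 383985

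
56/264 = 7/33 = 0.21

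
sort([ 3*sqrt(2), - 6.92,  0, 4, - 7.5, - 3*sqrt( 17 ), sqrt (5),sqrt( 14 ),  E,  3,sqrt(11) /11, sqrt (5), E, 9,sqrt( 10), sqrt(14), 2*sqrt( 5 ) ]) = [ - 3*sqrt( 17), - 7.5,-6.92,0, sqrt( 11 ) /11,  sqrt(5) , sqrt(5) , E, E, 3, sqrt( 10),sqrt( 14), sqrt( 14),4,  3*sqrt(2), 2 * sqrt( 5), 9 ] 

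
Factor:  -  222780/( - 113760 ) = 47/24  =  2^ ( - 3 )*3^(-1 ) * 47^1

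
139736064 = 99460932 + 40275132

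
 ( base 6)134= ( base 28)22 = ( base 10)58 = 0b111010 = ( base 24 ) 2A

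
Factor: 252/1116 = 7/31 = 7^1*31^(  -  1) 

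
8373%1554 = 603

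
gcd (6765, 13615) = 5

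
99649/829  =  99649/829 = 120.20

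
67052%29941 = 7170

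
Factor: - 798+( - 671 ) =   -  13^1 * 113^1   =  -  1469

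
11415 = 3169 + 8246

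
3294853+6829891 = 10124744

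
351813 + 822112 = 1173925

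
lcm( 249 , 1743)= 1743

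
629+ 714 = 1343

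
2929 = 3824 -895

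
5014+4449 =9463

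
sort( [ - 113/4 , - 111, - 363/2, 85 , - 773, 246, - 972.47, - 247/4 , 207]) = [- 972.47, - 773, - 363/2 , - 111 , - 247/4 ,  -  113/4 , 85 , 207, 246 ]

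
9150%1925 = 1450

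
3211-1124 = 2087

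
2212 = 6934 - 4722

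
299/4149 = 299/4149=0.07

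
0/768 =0 = 0.00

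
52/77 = 52/77 = 0.68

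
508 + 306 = 814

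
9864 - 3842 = 6022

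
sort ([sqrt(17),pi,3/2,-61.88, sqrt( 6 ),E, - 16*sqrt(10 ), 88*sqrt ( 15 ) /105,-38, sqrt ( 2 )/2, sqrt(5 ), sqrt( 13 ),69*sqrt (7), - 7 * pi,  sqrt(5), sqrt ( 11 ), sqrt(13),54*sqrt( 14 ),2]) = [ - 61.88,-16*sqrt( 10), - 38 , - 7*pi, sqrt(2)/2, 3/2,  2, sqrt( 5 ),sqrt(5),sqrt( 6 ), E,pi , 88*sqrt( 15) /105,  sqrt( 11),sqrt(13) , sqrt(13), sqrt ( 17), 69*sqrt(7 ), 54*sqrt(14)]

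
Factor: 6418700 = 2^2*5^2*64187^1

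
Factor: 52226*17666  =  2^2*11^2*73^1* 26113^1 =922624516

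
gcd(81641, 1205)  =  1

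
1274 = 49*26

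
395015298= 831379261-436363963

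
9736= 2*4868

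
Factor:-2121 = -3^1*7^1 * 101^1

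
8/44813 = 8/44813= 0.00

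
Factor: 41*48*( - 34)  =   - 2^5*3^1  *17^1*41^1 = -  66912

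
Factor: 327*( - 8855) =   -  2895585 = -3^1*5^1*7^1 * 11^1*23^1*109^1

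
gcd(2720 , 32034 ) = 2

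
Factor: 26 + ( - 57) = - 31^1  =  - 31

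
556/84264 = 139/21066 = 0.01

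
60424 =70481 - 10057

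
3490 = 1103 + 2387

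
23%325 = 23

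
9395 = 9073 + 322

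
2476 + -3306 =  - 830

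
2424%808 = 0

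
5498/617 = 8+ 562/617 = 8.91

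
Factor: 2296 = 2^3*7^1*41^1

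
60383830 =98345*614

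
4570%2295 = 2275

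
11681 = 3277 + 8404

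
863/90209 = 863/90209 =0.01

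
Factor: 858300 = 2^2*3^1*5^2*2861^1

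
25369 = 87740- 62371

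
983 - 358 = 625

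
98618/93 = 98618/93 = 1060.41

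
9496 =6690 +2806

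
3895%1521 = 853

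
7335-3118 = 4217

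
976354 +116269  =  1092623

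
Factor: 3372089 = 7^1*73^1*6599^1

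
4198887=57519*73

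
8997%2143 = 425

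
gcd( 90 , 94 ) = 2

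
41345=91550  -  50205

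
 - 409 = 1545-1954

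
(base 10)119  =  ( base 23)54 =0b1110111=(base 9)142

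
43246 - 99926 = -56680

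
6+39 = 45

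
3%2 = 1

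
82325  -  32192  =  50133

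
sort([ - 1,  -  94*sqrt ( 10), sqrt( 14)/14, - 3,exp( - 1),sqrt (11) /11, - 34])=[ - 94*sqrt(10), - 34, - 3,-1,sqrt( 14 )/14,sqrt(11)/11,exp( - 1) ]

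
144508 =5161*28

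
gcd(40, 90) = 10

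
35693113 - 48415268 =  - 12722155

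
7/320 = 7/320 = 0.02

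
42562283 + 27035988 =69598271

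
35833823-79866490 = -44032667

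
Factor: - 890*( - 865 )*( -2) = - 1539700 = -2^2*5^2*89^1*173^1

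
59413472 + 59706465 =119119937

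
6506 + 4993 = 11499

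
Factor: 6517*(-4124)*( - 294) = 7901575752 = 2^3*3^1*7^5*19^1*1031^1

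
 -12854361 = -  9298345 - 3556016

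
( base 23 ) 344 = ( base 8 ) 3223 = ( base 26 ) 2CJ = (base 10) 1683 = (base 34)1fh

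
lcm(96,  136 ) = 1632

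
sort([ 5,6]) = [5,6]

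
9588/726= 1598/121 = 13.21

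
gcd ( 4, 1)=1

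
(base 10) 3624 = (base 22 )7ag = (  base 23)6JD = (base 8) 7050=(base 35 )2XJ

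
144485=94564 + 49921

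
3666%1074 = 444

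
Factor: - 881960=  -  2^3*5^1*17^1*1297^1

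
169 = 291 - 122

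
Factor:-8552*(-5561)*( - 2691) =-127977695352 =-2^3 * 3^2*13^1*23^1*67^1*83^1*1069^1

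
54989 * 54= 2969406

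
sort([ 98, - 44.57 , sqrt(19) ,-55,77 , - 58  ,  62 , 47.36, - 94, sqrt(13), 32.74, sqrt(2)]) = [ - 94, - 58, - 55 , - 44.57,sqrt(2),sqrt( 13), sqrt(19),32.74 , 47.36,62,77,  98 ] 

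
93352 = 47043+46309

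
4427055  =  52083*85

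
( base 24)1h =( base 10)41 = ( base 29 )1c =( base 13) 32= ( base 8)51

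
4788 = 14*342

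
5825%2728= 369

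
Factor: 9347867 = 19^1*23^1*21391^1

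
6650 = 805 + 5845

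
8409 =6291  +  2118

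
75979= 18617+57362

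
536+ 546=1082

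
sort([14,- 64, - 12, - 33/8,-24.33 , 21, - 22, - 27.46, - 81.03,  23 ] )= [-81.03, - 64, -27.46, -24.33, - 22, - 12 , - 33/8 , 14,  21,  23] 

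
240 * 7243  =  1738320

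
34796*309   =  10751964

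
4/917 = 4/917 = 0.00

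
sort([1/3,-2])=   [ - 2,1/3]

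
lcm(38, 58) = 1102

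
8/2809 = 8/2809 =0.00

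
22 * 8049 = 177078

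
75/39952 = 75/39952  =  0.00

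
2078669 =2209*941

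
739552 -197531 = 542021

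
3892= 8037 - 4145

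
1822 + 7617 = 9439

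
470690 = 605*778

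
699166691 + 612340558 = 1311507249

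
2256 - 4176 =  - 1920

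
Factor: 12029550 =2^1*3^1*5^2*13^1 * 31^1 * 199^1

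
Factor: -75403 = -75403^1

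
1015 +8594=9609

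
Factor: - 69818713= - 43^1*191^1*8501^1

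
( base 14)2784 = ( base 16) 1b40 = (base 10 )6976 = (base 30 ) 7MG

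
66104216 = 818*80812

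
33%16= 1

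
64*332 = 21248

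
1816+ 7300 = 9116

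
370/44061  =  370/44061 =0.01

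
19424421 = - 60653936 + 80078357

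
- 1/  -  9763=1/9763 = 0.00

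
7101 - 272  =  6829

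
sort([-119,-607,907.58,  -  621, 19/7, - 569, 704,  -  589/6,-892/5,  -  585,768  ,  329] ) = [- 621,  -  607, - 585,- 569,-892/5, - 119,-589/6, 19/7,329,704, 768,907.58]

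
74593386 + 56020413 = 130613799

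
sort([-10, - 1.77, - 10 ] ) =[ - 10,-10, - 1.77 ]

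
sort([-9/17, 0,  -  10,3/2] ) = [ - 10, - 9/17,0 , 3/2]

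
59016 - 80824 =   -  21808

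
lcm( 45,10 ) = 90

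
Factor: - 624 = - 2^4*3^1*13^1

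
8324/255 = 32 + 164/255=32.64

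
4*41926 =167704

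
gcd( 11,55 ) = 11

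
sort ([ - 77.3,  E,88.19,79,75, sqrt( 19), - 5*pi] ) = [ - 77.3,- 5*pi, E,sqrt( 19 ),75,79, 88.19 ] 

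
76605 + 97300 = 173905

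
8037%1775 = 937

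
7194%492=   306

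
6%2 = 0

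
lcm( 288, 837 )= 26784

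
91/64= 91/64=1.42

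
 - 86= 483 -569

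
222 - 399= - 177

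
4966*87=432042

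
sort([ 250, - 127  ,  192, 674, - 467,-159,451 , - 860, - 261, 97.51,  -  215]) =[ - 860 , - 467, - 261,- 215, - 159, - 127, 97.51,192,250, 451,674]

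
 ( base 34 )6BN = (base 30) 84D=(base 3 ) 101001121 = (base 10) 7333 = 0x1ca5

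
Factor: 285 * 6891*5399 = 10603285065  =  3^2*5^1*19^1*2297^1*5399^1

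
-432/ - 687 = 144/229=0.63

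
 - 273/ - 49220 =273/49220= 0.01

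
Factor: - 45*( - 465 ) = 3^3*5^2 * 31^1 = 20925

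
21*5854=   122934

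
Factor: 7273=7^1*1039^1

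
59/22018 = 59/22018  =  0.00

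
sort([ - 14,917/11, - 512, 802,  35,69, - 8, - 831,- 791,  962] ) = [ - 831, - 791,-512,-14,- 8,35,69,917/11,802,962]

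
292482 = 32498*9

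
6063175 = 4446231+1616944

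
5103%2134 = 835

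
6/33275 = 6/33275 = 0.00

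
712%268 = 176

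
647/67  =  9+ 44/67 = 9.66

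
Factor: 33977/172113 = 61/309 = 3^(-1 )*61^1*103^ (-1 )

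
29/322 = 29/322  =  0.09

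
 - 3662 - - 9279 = 5617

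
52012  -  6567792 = -6515780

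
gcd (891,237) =3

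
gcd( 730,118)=2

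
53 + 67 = 120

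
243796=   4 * 60949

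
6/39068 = 3/19534 = 0.00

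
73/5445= 73/5445 = 0.01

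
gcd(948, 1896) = 948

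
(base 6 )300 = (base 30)3I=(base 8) 154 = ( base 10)108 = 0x6c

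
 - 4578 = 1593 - 6171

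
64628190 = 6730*9603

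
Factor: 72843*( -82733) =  - 3^1 * 7^1*53^1*223^1*24281^1 = - 6026519919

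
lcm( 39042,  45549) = 273294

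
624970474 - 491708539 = 133261935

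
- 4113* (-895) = 3681135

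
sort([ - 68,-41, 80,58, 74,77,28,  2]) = [-68,-41,2 , 28,58,  74 , 77, 80]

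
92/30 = 46/15 = 3.07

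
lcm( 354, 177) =354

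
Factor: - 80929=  - 80929^1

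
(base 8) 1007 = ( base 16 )207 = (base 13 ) 30C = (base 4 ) 20013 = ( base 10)519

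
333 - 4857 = - 4524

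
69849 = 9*7761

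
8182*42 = 343644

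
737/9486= 737/9486 = 0.08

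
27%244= 27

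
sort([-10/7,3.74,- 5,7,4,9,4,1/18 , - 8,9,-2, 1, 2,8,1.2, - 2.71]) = [-8,  -  5, - 2.71,- 2 , - 10/7,1/18,1,1.2,2,3.74,4, 4,7,8,9,  9]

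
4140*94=389160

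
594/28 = 297/14   =  21.21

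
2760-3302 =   -  542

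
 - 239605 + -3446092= -3685697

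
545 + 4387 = 4932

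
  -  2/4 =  - 1/2 = - 0.50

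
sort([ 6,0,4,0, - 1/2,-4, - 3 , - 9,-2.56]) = [-9 ,-4, - 3, - 2.56,  -  1/2, 0, 0 , 4,  6 ]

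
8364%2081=40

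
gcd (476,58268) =28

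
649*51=33099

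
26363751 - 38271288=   -  11907537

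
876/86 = 438/43=10.19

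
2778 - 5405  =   - 2627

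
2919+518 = 3437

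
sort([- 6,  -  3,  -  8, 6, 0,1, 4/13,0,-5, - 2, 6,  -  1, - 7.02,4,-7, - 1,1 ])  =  [-8, - 7.02,-7,-6, - 5,-3, - 2,-1,-1,  0, 0,4/13,1, 1,4,6,  6 ]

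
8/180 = 2/45 =0.04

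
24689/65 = 24689/65 = 379.83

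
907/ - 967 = -907/967= -0.94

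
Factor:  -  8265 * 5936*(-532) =26100473280 = 2^6*3^1*5^1*7^2*19^2*29^1*53^1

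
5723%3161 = 2562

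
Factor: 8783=8783^1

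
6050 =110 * 55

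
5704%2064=1576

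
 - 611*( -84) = 51324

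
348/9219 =116/3073 =0.04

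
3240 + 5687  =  8927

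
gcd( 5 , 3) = 1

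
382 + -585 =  - 203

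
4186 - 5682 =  - 1496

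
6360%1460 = 520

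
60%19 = 3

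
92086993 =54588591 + 37498402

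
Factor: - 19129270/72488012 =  - 2^( - 1)*5^1*29^1*929^( - 1 )*19507^( - 1 )*65963^1 = - 9564635/36244006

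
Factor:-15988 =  - 2^2*7^1 * 571^1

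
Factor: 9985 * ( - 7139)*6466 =-2^1*5^1*11^2*53^1*59^1*61^1*1997^1 = -460915328390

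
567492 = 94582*6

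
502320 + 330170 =832490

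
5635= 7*805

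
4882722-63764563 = - 58881841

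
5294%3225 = 2069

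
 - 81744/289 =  - 81744/289  =  - 282.85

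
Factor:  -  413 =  - 7^1*59^1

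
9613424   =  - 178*(  -  54008 ) 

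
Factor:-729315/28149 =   -  3^1*5^1*11^( - 1 )*19^1 =- 285/11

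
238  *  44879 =10681202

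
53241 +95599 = 148840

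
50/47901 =50/47901 = 0.00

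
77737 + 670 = 78407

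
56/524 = 14/131  =  0.11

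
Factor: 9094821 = 3^1 * 23^1*89^1 * 1481^1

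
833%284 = 265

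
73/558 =73/558= 0.13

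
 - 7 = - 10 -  - 3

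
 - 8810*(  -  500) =4405000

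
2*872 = 1744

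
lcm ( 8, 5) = 40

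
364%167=30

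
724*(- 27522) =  - 19925928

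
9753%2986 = 795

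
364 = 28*13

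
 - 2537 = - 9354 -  - 6817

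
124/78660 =31/19665 = 0.00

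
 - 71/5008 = - 71/5008 = - 0.01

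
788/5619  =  788/5619= 0.14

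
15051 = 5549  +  9502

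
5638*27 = 152226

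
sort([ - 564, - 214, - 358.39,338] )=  [ - 564, - 358.39, - 214, 338]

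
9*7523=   67707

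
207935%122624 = 85311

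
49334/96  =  513+43/48 = 513.90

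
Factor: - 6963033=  - 3^1*7^1*11^1*43^1 *701^1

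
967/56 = 17 + 15/56 = 17.27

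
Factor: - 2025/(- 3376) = 2^(-4)*3^4*5^2*211^( - 1)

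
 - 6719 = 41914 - 48633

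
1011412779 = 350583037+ 660829742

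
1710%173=153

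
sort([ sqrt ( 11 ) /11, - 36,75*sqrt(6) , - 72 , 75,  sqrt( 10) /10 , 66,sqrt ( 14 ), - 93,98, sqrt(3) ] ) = [  -  93, - 72 ,  -  36,sqrt ( 11)/11,  sqrt(10) /10, sqrt ( 3 ), sqrt(14),  66,75,98, 75*sqrt(6)] 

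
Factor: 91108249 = 19^1* 4795171^1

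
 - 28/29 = - 28/29 = -0.97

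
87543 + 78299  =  165842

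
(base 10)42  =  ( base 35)17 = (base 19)24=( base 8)52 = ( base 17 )28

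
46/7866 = 1/171 = 0.01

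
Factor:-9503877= - 3^1*1759^1 * 1801^1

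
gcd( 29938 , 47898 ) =2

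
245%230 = 15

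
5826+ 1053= 6879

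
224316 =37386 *6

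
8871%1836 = 1527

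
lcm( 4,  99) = 396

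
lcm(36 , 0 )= 0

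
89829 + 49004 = 138833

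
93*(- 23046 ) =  - 2143278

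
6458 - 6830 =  - 372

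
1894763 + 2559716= 4454479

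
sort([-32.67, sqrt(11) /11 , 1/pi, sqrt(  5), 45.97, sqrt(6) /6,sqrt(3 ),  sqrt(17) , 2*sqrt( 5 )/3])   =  [-32.67 , sqrt(11) /11, 1/pi,  sqrt( 6) /6, 2 * sqrt( 5) /3, sqrt(3), sqrt(5), sqrt( 17), 45.97] 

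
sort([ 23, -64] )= [-64,23] 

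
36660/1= 36660 = 36660.00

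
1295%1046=249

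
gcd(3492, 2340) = 36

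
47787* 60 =2867220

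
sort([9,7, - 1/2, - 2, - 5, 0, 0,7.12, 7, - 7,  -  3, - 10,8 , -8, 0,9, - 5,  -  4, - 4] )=[ - 10, - 8, - 7, - 5, - 5  , - 4, - 4, - 3, - 2, - 1/2, 0, 0, 0, 7, 7, 7.12,8,9, 9]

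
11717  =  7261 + 4456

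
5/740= 1/148 = 0.01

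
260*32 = 8320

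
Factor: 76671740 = 2^2* 5^1*241^1*15907^1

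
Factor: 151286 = 2^1*67^1 * 1129^1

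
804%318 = 168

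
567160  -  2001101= - 1433941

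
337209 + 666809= 1004018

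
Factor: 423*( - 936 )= -395928 = -  2^3*3^4*13^1*47^1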